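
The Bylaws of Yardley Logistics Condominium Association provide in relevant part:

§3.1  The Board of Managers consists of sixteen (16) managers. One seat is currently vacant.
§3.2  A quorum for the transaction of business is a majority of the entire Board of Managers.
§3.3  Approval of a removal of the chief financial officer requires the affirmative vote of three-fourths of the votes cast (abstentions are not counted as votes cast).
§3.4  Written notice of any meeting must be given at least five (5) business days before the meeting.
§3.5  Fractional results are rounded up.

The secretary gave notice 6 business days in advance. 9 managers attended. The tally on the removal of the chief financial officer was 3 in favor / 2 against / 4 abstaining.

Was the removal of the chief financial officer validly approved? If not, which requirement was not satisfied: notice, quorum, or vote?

Notice: 6 business days given; 5 required (6 ≥ 5). Satisfied.
Quorum: 9 present; quorum is 9. Satisfied.
Vote: the removal of the chief financial officer requires three-fourths of the votes cast (9 present − 4 abstaining = 5). 3/4 of 5 = 3.75, rounded up to 4, so 4 affirmative votes are needed; 3 voted in favor. Not satisfied.

Invalid — vote requirement not satisfied.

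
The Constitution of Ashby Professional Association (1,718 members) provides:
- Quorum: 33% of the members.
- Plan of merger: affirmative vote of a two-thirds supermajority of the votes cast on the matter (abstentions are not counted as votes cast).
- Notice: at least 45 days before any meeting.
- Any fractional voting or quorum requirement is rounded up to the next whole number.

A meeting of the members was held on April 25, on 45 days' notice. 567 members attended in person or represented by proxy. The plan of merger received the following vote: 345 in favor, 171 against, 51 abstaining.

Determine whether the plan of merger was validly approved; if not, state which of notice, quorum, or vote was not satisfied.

Notice: 45 days given; 45 required. Satisfied.
Quorum: 33% of 1,718 = 566.94, rounded up to 567; 567 present. Satisfied.
Vote: requires two-thirds of the votes cast (567 − 51 abstaining = 516); 2/3 of 516 = 344, so 344 needed; 345 in favor. Satisfied.

Valid — all requirements satisfied.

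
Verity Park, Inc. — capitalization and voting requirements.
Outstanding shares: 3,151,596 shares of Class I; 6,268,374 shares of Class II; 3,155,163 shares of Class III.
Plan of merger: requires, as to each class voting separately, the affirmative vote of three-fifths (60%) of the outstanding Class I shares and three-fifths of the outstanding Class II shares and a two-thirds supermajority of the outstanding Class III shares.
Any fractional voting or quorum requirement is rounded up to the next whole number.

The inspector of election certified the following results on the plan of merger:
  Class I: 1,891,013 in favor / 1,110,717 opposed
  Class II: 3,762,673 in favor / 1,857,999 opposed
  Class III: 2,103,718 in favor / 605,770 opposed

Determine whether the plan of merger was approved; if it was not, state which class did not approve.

Class I: 3/5 of 3151596 = 1890957.60, rounded up to 1890958; 1,890,958 required, 1,891,013 in favor — approved.
Class II: 3/5 of 6268374 = 3761024.40, rounded up to 3761025; 3,761,025 required, 3,762,673 in favor — approved.
Class III: 2/3 of 3155163 = 2103442; 2,103,442 required, 2,103,718 in favor — approved.

Approved — every class gave the required vote.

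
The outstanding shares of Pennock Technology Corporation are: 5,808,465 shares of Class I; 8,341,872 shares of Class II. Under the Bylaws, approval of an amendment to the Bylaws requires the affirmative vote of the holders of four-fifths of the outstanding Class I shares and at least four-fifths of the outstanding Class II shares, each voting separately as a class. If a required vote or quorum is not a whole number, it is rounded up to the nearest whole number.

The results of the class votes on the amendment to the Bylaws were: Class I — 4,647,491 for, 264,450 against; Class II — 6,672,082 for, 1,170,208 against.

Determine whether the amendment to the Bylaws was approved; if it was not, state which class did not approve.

Not approved — the Class II shares did not give the required vote.

Class I: 4/5 of 5808465 = 4646772; 4,646,772 required, 4,647,491 in favor — approved.
Class II: 4/5 of 8341872 = 6673497.60, rounded up to 6673498; 6,673,498 required, 6,672,082 in favor — not approved.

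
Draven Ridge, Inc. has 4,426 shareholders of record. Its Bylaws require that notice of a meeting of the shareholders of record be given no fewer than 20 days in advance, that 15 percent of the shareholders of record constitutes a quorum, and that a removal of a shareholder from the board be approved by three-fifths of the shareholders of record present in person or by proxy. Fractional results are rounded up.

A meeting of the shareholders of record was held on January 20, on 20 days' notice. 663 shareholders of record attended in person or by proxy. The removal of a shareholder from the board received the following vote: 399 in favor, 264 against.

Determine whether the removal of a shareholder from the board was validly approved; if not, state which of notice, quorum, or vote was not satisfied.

Invalid — quorum requirement not satisfied.

Notice: 20 days given; 20 required. Satisfied.
Quorum: 15% of 4,426 = 663.90, rounded up to 664; 663 present. Not satisfied.
Vote: requires three-fifths of those present (663); 3/5 of 663 = 397.80, rounded up to 398, so 398 needed; 399 in favor. Satisfied.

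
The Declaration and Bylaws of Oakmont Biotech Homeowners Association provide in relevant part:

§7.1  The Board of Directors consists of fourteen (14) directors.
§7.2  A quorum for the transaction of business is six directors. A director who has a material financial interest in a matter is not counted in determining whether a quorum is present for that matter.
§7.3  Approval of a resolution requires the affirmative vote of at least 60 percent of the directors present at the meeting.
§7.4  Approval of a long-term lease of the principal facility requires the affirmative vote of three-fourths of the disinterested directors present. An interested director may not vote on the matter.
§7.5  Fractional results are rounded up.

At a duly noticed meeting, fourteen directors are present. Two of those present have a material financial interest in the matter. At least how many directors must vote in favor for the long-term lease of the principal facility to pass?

9

The long-term lease of the principal facility requires three-fourths of the disinterested directors present (14 − 2 = 12).
3/4 of 12 = 9.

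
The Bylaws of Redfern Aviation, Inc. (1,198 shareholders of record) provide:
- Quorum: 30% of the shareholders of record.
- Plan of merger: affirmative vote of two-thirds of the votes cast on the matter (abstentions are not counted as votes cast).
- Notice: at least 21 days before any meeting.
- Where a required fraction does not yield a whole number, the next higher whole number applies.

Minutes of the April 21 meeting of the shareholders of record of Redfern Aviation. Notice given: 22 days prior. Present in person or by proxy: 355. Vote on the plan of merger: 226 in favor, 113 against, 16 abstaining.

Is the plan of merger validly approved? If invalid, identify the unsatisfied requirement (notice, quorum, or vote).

Notice: 22 days given; 21 required. Satisfied.
Quorum: 30% of 1,198 = 359.40, rounded up to 360; 355 present. Not satisfied.
Vote: requires two-thirds of the votes cast (355 − 16 abstaining = 339); 2/3 of 339 = 226, so 226 needed; 226 in favor. Satisfied.

Invalid — quorum requirement not satisfied.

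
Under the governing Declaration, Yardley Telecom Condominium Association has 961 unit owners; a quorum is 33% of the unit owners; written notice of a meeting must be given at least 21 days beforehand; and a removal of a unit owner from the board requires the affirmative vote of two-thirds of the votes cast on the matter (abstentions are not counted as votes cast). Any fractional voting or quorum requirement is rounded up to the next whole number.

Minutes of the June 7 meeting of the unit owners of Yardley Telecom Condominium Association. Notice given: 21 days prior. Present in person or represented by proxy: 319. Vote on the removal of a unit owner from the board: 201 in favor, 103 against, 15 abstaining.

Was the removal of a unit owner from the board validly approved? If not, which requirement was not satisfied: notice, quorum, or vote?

Notice: 21 days given; 21 required. Satisfied.
Quorum: 33% of 961 = 317.13, rounded up to 318; 319 present. Satisfied.
Vote: requires two-thirds of the votes cast (319 − 15 abstaining = 304); 2/3 of 304 = 202.67, rounded up to 203, so 203 needed; 201 in favor. Not satisfied.

Invalid — vote requirement not satisfied.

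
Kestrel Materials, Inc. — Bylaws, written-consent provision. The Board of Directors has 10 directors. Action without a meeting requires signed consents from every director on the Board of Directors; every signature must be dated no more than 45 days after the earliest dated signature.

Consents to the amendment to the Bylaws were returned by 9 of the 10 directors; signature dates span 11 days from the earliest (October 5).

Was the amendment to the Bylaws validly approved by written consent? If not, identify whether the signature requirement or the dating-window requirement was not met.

Signatures required: every one of 10 — unanimous means all 10, so 10 needed; 9 signed. Insufficient.
Dating window: the latest signature is 11 days after the earliest; the limit is 45 days. Within the window.

Not effective — insufficient signatures.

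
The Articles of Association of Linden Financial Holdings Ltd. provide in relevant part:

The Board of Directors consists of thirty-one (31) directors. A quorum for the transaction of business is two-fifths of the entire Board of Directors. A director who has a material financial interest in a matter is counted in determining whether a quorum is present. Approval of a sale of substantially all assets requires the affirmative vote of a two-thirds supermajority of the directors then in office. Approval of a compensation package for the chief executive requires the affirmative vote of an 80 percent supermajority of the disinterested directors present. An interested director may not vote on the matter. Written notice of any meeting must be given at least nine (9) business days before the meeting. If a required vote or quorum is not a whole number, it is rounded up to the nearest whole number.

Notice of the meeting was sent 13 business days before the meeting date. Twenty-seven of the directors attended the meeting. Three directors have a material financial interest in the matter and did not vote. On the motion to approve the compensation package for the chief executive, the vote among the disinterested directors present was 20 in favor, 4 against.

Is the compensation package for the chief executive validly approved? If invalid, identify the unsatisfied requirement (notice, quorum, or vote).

Valid — all requirements satisfied.

Notice: 13 business days given; 9 required (13 ≥ 9). Satisfied.
Quorum: 27 present (interested directors count toward quorum); quorum is 13. Satisfied.
Vote: the compensation package for the chief executive requires four-fifths of the disinterested directors present (27 − 3 = 24). 4/5 of 24 = 19.20, rounded up to 20, so 20 affirmative votes are needed; 20 voted in favor. Satisfied.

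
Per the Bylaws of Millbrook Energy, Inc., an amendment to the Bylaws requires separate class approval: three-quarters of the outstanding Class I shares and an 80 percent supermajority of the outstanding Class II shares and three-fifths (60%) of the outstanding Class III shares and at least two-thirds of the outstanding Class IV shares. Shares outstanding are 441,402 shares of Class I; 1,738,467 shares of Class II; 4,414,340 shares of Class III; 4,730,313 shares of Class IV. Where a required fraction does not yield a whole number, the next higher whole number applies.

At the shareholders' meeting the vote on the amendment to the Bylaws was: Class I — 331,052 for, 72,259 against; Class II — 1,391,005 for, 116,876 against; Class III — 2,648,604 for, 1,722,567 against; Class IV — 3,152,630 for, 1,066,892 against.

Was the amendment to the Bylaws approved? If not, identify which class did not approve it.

Class I: 3/4 of 441402 = 331051.50, rounded up to 331052; 331,052 required, 331,052 in favor — approved.
Class II: 4/5 of 1738467 = 1390773.60, rounded up to 1390774; 1,390,774 required, 1,391,005 in favor — approved.
Class III: 3/5 of 4414340 = 2648604; 2,648,604 required, 2,648,604 in favor — approved.
Class IV: 2/3 of 4730313 = 3153542; 3,153,542 required, 3,152,630 in favor — not approved.

Not approved — the Class IV shares did not give the required vote.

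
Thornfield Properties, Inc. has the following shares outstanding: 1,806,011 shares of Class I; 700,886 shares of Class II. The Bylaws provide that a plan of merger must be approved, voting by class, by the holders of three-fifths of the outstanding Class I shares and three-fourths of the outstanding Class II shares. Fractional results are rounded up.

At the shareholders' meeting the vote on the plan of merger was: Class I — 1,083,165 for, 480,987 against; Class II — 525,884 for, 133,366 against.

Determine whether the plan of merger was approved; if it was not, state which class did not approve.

Class I: 3/5 of 1806011 = 1083606.60, rounded up to 1083607; 1,083,607 required, 1,083,165 in favor — not approved.
Class II: 3/4 of 700886 = 525664.50, rounded up to 525665; 525,665 required, 525,884 in favor — approved.

Not approved — the Class I shares did not give the required vote.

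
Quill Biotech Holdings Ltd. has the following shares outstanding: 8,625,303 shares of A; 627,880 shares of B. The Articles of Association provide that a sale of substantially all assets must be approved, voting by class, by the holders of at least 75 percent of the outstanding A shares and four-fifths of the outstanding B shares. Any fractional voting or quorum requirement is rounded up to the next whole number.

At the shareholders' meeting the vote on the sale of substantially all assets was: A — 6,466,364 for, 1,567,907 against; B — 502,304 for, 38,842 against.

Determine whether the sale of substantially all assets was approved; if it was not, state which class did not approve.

A: 3/4 of 8625303 = 6468977.25, rounded up to 6468978; 6,468,978 required, 6,466,364 in favor — not approved.
B: 4/5 of 627880 = 502304; 502,304 required, 502,304 in favor — approved.

Not approved — the A shares did not give the required vote.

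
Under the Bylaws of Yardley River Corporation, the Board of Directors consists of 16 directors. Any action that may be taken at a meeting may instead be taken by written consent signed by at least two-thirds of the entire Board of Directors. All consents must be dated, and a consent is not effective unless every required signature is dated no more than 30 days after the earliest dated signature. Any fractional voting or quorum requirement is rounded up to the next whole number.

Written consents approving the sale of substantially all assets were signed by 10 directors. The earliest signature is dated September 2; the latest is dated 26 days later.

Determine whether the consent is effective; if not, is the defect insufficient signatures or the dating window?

Not effective — insufficient signatures.

Signatures required: at least two-thirds of 16 — 2/3 of 16 = 10.67, rounded up to 11, so 11 needed; 10 signed. Insufficient.
Dating window: the latest signature is 26 days after the earliest; the limit is 30 days. Within the window.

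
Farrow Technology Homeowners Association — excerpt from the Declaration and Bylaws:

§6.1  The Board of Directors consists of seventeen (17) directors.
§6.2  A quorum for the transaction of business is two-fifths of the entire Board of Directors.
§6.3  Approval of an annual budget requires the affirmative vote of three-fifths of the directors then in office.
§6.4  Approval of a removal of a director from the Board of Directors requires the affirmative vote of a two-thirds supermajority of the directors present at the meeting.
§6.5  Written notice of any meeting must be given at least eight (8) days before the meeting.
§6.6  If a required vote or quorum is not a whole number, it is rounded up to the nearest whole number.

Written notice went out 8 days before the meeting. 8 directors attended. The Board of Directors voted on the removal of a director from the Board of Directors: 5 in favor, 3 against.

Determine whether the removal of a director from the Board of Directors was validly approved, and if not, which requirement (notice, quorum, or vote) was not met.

Invalid — vote requirement not satisfied.

Notice: 8 days given; 8 required (8 ≥ 8). Satisfied.
Quorum: 8 present; quorum is 7. Satisfied.
Vote: the removal of a director from the Board of Directors requires two-thirds of the directors present (8). 2/3 of 8 = 5.33, rounded up to 6, so 6 affirmative votes are needed; 5 voted in favor. Not satisfied.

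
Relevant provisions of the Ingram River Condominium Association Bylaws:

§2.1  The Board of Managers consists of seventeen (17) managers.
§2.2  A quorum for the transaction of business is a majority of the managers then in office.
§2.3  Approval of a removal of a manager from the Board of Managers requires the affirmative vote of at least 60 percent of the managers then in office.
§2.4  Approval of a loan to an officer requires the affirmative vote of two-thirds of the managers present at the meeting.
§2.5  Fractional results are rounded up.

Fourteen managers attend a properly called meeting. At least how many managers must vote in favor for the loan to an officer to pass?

The loan to an officer requires two-thirds of the managers present (14).
2/3 of 14 = 9.33, rounded up to 10.

10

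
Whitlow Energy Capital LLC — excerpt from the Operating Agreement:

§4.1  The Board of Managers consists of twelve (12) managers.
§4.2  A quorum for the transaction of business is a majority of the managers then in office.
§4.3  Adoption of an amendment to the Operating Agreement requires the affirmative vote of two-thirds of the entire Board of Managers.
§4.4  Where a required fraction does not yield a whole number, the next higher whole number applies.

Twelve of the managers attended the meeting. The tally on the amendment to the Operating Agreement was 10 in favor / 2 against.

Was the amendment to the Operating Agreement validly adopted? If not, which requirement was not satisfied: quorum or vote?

Valid — all requirements satisfied.

Quorum: 12 present; quorum is 7. Satisfied.
Vote: the amendment to the Operating Agreement requires two-thirds of the entire Board of Managers (12). 2/3 of 12 = 8, so 8 affirmative votes are needed; 10 voted in favor. Satisfied.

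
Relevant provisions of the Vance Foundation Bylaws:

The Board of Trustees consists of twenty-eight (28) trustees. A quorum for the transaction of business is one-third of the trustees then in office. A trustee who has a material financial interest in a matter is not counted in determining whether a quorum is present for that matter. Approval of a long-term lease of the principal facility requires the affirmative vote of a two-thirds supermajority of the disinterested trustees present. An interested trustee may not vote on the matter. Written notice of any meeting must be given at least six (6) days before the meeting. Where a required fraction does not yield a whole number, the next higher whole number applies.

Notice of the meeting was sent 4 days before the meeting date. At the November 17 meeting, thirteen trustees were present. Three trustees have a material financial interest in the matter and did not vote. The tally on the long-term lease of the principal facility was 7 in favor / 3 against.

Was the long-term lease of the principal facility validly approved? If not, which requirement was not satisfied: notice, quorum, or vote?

Notice: 4 days given; 6 required (4 < 6). Not satisfied.
Quorum: 13 present, but the 3 interested trustees do not count, leaving 10. Quorum is 10. Satisfied.
Vote: the long-term lease of the principal facility requires two-thirds of the disinterested trustees present (13 − 3 = 10). 2/3 of 10 = 6.67, rounded up to 7, so 7 affirmative votes are needed; 7 voted in favor. Satisfied.

Invalid — notice requirement not satisfied.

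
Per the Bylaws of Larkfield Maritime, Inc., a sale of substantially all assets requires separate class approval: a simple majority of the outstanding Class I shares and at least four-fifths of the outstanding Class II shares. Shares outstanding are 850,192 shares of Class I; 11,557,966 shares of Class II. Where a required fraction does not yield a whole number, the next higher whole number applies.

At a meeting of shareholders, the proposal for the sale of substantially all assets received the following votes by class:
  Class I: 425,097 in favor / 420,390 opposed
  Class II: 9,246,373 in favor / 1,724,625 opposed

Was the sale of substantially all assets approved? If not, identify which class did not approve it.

Approved — every class gave the required vote.

Class I: a majority of 850192 is 425097; 425,097 required, 425,097 in favor — approved.
Class II: 4/5 of 11557966 = 9246372.80, rounded up to 9246373; 9,246,373 required, 9,246,373 in favor — approved.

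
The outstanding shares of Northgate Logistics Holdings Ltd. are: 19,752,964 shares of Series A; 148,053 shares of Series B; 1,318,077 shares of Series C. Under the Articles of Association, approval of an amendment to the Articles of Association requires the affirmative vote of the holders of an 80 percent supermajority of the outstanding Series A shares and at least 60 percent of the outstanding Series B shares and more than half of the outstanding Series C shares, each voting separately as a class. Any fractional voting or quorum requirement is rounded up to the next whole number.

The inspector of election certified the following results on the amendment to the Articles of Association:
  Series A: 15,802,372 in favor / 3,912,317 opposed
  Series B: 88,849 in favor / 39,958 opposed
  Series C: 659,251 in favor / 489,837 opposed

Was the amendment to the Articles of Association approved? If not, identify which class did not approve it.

Series A: 4/5 of 19752964 = 15802371.20, rounded up to 15802372; 15,802,372 required, 15,802,372 in favor — approved.
Series B: 3/5 of 148053 = 88831.80, rounded up to 88832; 88,832 required, 88,849 in favor — approved.
Series C: a majority of 1318077 is 659039; 659,039 required, 659,251 in favor — approved.

Approved — every class gave the required vote.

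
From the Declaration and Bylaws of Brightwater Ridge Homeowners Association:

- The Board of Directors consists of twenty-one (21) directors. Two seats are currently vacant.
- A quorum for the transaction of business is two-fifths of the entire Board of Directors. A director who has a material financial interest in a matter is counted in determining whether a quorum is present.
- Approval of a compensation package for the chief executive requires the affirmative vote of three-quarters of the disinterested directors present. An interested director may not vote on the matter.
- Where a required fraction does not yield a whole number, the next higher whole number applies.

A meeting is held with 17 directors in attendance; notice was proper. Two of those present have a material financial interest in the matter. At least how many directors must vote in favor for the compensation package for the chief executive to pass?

12

The compensation package for the chief executive requires three-fourths of the disinterested directors present (17 − 2 = 15).
3/4 of 15 = 11.25, rounded up to 12.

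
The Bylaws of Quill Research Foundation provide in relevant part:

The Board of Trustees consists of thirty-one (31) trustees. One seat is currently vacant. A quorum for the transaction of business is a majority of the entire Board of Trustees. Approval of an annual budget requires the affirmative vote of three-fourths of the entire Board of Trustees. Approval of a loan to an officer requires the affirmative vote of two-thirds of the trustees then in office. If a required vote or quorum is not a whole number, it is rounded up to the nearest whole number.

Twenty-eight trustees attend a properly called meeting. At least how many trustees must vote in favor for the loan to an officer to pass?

20

The loan to an officer requires two-thirds of the trustees then in office (30).
2/3 of 30 = 20.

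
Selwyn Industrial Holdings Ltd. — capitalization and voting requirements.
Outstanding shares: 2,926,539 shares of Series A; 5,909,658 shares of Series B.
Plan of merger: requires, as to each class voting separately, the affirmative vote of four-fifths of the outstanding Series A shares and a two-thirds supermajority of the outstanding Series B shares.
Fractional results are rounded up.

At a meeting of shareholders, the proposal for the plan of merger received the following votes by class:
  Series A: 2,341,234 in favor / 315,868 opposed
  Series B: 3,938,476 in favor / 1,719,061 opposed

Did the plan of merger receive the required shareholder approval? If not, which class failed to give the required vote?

Series A: 4/5 of 2926539 = 2341231.20, rounded up to 2341232; 2,341,232 required, 2,341,234 in favor — approved.
Series B: 2/3 of 5909658 = 3939772; 3,939,772 required, 3,938,476 in favor — not approved.

Not approved — the Series B shares did not give the required vote.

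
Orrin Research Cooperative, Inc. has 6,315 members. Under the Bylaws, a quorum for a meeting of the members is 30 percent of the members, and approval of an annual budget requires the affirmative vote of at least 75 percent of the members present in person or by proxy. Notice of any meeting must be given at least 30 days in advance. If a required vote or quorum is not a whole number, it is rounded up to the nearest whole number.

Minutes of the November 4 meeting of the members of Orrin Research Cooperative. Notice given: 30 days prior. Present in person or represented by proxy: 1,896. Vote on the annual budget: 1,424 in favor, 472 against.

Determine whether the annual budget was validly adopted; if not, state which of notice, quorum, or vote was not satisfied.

Notice: 30 days given; 30 required. Satisfied.
Quorum: 30% of 6,315 = 1,894.50, rounded up to 1,895; 1,896 present. Satisfied.
Vote: requires three-fourths of those present (1,896); 3/4 of 1896 = 1422, so 1,422 needed; 1,424 in favor. Satisfied.

Valid — all requirements satisfied.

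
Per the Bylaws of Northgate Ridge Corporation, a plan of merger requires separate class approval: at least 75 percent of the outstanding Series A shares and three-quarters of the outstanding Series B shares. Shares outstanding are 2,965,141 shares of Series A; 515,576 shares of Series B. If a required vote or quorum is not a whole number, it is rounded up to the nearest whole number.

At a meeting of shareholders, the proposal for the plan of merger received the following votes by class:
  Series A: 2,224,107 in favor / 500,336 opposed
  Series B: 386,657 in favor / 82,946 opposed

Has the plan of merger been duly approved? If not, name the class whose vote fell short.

Not approved — the Series B shares did not give the required vote.

Series A: 3/4 of 2965141 = 2223855.75, rounded up to 2223856; 2,223,856 required, 2,224,107 in favor — approved.
Series B: 3/4 of 515576 = 386682; 386,682 required, 386,657 in favor — not approved.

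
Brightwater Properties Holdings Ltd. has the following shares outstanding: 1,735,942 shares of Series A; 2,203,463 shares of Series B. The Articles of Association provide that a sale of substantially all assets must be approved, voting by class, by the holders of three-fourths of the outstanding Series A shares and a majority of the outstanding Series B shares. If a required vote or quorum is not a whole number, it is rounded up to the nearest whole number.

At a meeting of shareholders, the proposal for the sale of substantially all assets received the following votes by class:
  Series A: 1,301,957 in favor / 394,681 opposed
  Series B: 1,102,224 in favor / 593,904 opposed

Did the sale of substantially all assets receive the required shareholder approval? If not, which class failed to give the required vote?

Series A: 3/4 of 1735942 = 1301956.50, rounded up to 1301957; 1,301,957 required, 1,301,957 in favor — approved.
Series B: a majority of 2203463 is 1101732; 1,101,732 required, 1,102,224 in favor — approved.

Approved — every class gave the required vote.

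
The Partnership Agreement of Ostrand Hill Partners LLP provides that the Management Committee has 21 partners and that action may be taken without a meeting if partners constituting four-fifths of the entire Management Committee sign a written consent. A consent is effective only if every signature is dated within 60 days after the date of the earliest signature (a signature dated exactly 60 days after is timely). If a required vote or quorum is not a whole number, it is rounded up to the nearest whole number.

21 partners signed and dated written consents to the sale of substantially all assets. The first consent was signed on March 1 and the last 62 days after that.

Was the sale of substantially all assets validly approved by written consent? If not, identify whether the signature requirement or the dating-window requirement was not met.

Signatures required: four-fifths of 21 — 4/5 of 21 = 16.80, rounded up to 17, so 17 needed; 21 signed. Sufficient.
Dating window: the latest signature is 62 days after the earliest; the limit is 60 days. Outside the window.

Not effective — dating-window requirement not satisfied.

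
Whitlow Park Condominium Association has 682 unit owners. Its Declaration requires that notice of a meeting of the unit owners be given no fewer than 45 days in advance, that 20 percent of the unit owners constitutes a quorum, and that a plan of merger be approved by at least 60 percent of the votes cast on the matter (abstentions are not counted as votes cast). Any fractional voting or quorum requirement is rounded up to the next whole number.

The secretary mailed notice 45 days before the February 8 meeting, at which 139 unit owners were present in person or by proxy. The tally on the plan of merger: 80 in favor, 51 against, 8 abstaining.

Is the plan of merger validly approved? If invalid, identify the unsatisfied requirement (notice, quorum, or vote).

Notice: 45 days given; 45 required. Satisfied.
Quorum: 20% of 682 = 136.40, rounded up to 137; 139 present. Satisfied.
Vote: requires three-fifths of the votes cast (139 − 8 abstaining = 131); 3/5 of 131 = 78.60, rounded up to 79, so 79 needed; 80 in favor. Satisfied.

Valid — all requirements satisfied.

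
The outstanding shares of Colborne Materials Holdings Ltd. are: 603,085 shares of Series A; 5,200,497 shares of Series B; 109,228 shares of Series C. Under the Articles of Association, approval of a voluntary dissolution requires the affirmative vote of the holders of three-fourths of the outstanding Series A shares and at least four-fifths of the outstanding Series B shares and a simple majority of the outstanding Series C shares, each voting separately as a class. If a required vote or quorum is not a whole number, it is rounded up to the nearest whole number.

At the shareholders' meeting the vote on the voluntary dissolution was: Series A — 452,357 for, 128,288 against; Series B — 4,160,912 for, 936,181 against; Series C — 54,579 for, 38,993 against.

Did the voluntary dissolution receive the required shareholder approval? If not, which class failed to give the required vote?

Series A: 3/4 of 603085 = 452313.75, rounded up to 452314; 452,314 required, 452,357 in favor — approved.
Series B: 4/5 of 5200497 = 4160397.60, rounded up to 4160398; 4,160,398 required, 4,160,912 in favor — approved.
Series C: a majority of 109228 is 54615; 54,615 required, 54,579 in favor — not approved.

Not approved — the Series C shares did not give the required vote.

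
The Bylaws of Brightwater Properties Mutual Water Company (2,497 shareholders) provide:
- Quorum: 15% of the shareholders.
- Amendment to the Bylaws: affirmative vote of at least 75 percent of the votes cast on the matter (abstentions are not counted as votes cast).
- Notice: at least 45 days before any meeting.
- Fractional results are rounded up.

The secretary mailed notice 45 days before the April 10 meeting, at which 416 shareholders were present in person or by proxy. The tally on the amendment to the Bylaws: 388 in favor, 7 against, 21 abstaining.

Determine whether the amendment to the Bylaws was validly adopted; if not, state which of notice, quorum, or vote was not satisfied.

Valid — all requirements satisfied.

Notice: 45 days given; 45 required. Satisfied.
Quorum: 15% of 2,497 = 374.55, rounded up to 375; 416 present. Satisfied.
Vote: requires three-fourths of the votes cast (416 − 21 abstaining = 395); 3/4 of 395 = 296.25, rounded up to 297, so 297 needed; 388 in favor. Satisfied.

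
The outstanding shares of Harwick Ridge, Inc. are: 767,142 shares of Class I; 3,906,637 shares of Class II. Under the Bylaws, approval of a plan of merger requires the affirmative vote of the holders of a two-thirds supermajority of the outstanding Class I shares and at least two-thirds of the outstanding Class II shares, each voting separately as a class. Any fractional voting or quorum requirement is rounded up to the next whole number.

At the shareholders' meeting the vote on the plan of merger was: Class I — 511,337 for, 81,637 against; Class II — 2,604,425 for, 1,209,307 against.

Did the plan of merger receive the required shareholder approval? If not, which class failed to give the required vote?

Not approved — the Class I shares did not give the required vote.

Class I: 2/3 of 767142 = 511428; 511,428 required, 511,337 in favor — not approved.
Class II: 2/3 of 3906637 = 2604424.67, rounded up to 2604425; 2,604,425 required, 2,604,425 in favor — approved.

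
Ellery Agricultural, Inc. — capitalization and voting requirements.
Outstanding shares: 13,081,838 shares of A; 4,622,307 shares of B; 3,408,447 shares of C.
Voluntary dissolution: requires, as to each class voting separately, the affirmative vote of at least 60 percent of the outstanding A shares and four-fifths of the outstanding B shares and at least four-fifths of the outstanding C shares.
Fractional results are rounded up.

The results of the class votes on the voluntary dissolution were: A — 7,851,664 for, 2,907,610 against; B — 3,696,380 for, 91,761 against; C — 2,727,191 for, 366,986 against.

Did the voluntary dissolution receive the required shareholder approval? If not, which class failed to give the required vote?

Not approved — the B shares did not give the required vote.

A: 3/5 of 13081838 = 7849102.80, rounded up to 7849103; 7,849,103 required, 7,851,664 in favor — approved.
B: 4/5 of 4622307 = 3697845.60, rounded up to 3697846; 3,697,846 required, 3,696,380 in favor — not approved.
C: 4/5 of 3408447 = 2726757.60, rounded up to 2726758; 2,726,758 required, 2,727,191 in favor — approved.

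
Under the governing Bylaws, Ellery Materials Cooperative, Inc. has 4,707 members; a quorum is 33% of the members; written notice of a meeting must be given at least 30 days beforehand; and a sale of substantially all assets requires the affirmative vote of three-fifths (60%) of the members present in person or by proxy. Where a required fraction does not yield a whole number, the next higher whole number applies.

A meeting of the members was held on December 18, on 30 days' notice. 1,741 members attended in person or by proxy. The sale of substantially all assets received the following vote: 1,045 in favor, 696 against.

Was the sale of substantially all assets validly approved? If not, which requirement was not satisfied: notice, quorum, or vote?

Notice: 30 days given; 30 required. Satisfied.
Quorum: 33% of 4,707 = 1,553.31, rounded up to 1,554; 1,741 present. Satisfied.
Vote: requires three-fifths of those present (1,741); 3/5 of 1741 = 1044.60, rounded up to 1045, so 1,045 needed; 1,045 in favor. Satisfied.

Valid — all requirements satisfied.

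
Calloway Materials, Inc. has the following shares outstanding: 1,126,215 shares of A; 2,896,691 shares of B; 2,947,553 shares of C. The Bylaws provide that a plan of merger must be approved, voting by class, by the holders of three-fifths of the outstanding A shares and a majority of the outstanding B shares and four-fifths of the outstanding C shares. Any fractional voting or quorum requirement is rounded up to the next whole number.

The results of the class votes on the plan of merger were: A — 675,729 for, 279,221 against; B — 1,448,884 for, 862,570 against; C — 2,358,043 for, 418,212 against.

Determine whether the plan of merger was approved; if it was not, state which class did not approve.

A: 3/5 of 1126215 = 675729; 675,729 required, 675,729 in favor — approved.
B: a majority of 2896691 is 1448346; 1,448,346 required, 1,448,884 in favor — approved.
C: 4/5 of 2947553 = 2358042.40, rounded up to 2358043; 2,358,043 required, 2,358,043 in favor — approved.

Approved — every class gave the required vote.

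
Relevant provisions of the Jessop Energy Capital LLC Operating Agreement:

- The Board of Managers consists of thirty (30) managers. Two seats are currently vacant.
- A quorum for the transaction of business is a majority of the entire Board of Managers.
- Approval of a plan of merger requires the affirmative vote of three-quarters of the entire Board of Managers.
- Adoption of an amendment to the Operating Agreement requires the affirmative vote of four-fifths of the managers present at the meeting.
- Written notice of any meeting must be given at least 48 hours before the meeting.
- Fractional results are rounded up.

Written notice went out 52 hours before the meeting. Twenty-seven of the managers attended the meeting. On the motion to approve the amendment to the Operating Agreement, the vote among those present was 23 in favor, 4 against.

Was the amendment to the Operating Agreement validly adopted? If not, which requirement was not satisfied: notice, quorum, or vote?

Valid — all requirements satisfied.

Notice: 52 hours given; 48 required (52 ≥ 48). Satisfied.
Quorum: 27 present; quorum is 16. Satisfied.
Vote: the amendment to the Operating Agreement requires four-fifths of the managers present (27). 4/5 of 27 = 21.60, rounded up to 22, so 22 affirmative votes are needed; 23 voted in favor. Satisfied.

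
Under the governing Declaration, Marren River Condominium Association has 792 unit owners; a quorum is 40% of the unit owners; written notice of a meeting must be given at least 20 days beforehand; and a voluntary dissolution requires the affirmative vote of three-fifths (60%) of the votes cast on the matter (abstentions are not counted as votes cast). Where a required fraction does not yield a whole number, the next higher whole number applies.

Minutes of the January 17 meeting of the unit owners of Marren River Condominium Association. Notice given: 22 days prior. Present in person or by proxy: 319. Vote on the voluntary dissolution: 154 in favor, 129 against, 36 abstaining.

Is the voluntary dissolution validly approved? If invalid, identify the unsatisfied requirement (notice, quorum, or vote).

Invalid — vote requirement not satisfied.

Notice: 22 days given; 20 required. Satisfied.
Quorum: 40% of 792 = 316.80, rounded up to 317; 319 present. Satisfied.
Vote: requires three-fifths of the votes cast (319 − 36 abstaining = 283); 3/5 of 283 = 169.80, rounded up to 170, so 170 needed; 154 in favor. Not satisfied.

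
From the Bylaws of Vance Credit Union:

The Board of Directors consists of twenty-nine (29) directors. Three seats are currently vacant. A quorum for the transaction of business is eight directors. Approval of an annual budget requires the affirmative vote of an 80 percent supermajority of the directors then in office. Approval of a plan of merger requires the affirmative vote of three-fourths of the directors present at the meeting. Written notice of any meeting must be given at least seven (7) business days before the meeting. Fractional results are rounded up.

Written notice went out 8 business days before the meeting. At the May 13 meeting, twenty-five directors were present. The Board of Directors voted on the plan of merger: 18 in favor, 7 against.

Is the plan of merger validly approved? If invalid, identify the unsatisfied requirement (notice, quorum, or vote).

Notice: 8 business days given; 7 required (8 ≥ 7). Satisfied.
Quorum: 25 present; quorum is 8. Satisfied.
Vote: the plan of merger requires three-fourths of the directors present (25). 3/4 of 25 = 18.75, rounded up to 19, so 19 affirmative votes are needed; 18 voted in favor. Not satisfied.

Invalid — vote requirement not satisfied.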